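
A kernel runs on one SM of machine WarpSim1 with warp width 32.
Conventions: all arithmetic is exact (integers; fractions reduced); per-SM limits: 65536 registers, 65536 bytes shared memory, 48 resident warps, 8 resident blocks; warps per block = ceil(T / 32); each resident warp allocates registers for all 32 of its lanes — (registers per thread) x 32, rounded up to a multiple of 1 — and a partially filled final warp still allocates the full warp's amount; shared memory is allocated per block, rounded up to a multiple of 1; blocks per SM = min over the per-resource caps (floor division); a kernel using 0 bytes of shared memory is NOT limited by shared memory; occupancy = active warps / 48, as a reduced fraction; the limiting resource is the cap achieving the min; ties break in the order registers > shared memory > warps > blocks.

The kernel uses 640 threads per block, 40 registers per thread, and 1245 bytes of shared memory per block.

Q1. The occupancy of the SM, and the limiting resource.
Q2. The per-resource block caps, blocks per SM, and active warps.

Answer: occupancy 5/6, limited by registers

registers: 2 blocks
shared memory: 52 blocks
warps: 2 blocks
blocks: 8 blocks

Answer: 2 blocks, 40 active warps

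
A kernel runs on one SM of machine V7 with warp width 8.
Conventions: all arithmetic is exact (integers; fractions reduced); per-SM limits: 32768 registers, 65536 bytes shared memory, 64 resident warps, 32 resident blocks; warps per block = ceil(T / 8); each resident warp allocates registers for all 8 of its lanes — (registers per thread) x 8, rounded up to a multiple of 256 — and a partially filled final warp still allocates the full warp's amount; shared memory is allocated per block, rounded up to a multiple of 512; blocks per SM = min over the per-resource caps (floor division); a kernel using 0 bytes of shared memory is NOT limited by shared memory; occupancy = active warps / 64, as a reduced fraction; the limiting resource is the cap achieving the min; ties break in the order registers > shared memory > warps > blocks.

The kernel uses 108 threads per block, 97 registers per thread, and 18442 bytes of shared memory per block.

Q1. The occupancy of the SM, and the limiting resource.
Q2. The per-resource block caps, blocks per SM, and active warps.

Answer: occupancy 7/16, limited by registers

registers: 2 blocks
shared memory: 3 blocks
warps: 4 blocks
blocks: 32 blocks

Answer: 2 blocks, 28 active warps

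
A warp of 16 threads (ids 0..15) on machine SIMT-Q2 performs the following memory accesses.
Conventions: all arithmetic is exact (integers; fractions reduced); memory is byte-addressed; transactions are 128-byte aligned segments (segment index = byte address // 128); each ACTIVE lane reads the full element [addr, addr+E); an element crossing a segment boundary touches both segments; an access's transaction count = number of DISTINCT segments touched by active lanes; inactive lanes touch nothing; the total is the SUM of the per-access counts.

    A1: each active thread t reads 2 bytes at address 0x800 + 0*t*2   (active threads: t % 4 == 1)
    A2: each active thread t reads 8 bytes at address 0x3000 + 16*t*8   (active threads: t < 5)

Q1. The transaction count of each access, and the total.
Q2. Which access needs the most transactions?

A1: 1 transaction
A2: 5 transactions

Answer: 1,5; total 6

Answer: A2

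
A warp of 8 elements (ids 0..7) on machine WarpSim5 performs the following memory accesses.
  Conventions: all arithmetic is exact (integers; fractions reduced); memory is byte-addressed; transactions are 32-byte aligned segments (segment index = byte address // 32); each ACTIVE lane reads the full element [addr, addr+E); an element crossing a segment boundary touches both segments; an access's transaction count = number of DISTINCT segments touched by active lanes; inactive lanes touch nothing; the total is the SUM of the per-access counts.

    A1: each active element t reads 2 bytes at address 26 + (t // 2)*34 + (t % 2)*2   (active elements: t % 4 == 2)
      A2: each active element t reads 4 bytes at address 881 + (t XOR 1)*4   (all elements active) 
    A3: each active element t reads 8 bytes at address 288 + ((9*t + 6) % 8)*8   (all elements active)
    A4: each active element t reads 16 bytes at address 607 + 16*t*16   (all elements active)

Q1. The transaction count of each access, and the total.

A1: 2 transactions
A2: 2 transactions
A3: 2 transactions
A4: 16 transactions

Answer: 2,2,2,16; total 22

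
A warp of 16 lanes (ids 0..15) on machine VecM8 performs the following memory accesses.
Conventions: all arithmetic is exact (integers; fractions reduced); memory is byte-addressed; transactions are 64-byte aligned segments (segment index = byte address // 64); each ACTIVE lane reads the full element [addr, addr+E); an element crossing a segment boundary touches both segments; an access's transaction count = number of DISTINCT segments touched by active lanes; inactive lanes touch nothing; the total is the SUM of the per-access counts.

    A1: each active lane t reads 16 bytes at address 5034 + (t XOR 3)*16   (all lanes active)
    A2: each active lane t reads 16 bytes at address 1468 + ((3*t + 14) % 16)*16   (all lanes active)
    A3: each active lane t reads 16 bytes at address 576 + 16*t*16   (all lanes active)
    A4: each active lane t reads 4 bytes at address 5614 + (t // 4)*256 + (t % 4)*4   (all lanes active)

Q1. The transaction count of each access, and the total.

A1: 5 transactions
A2: 5 transactions
A3: 16 transactions
A4: 4 transactions

Answer: 5,5,16,4; total 30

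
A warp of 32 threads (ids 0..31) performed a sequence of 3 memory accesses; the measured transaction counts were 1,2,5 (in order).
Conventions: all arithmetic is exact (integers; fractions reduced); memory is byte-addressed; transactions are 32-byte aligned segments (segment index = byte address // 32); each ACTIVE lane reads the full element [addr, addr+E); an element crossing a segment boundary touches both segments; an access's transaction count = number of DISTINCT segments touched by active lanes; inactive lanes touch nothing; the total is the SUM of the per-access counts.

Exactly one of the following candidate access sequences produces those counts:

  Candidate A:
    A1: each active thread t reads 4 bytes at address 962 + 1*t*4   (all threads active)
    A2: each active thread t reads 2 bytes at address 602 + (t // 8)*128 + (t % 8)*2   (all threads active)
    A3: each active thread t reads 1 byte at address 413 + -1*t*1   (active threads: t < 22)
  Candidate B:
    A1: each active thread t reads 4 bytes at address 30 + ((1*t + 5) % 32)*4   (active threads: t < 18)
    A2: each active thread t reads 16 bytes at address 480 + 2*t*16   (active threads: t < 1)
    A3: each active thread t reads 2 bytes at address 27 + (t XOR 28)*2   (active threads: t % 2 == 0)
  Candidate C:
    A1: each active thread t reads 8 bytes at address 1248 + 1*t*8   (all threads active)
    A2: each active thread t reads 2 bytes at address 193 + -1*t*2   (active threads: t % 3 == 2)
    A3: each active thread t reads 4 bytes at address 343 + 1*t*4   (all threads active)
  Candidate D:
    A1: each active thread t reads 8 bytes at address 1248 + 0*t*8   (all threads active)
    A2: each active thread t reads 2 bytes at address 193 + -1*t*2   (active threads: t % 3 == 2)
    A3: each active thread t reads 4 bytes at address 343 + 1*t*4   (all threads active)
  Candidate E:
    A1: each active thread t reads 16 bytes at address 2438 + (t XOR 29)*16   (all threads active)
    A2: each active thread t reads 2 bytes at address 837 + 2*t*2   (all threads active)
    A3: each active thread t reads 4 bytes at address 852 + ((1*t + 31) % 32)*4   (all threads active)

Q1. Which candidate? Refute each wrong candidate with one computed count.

A: A1 gives 5 transactions, not 1
B: A1 gives 3 transactions, not 1
C: A1 gives 8 transactions, not 1
E: A1 gives 17 transactions, not 1
D: all counts match (1,2,5)

Answer: D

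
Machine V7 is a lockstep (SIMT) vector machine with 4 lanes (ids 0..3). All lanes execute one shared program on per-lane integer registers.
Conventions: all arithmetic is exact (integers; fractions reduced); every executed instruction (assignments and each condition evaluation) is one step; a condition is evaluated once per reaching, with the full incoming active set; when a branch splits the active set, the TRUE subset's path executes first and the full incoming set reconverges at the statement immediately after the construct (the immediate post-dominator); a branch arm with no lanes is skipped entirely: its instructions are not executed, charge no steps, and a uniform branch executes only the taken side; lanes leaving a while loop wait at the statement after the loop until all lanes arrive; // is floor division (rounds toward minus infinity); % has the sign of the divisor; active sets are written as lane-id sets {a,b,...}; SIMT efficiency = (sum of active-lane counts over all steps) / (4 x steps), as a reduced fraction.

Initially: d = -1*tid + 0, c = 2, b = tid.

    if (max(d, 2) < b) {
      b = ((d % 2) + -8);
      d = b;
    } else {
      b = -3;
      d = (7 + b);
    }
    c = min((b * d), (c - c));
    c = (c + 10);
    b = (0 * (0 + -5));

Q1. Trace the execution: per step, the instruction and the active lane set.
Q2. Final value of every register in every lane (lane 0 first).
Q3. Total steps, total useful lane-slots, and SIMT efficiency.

step 0: eval (max(d, 2) < b)         {0,1,2,3}
step 1: b <- ((d % 2) + -8)          {3}
step 2: d <- b                       {3}
step 3: b <- -3                      {0,1,2}
step 4: d <- (7 + b)                 {0,1,2}
step 5: c <- min((b * d), (c - c))   {0,1,2,3}
step 6: c <- (c + 10)                {0,1,2,3}
step 7: b <- (0 * (0 + -5))          {0,1,2,3}

Answer: 8 steps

d: 4,4,4,-7
c: -2,-2,-2,10
b: 0,0,0,0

steps = 8; useful = 24; efficiency = 24/32 = 3/4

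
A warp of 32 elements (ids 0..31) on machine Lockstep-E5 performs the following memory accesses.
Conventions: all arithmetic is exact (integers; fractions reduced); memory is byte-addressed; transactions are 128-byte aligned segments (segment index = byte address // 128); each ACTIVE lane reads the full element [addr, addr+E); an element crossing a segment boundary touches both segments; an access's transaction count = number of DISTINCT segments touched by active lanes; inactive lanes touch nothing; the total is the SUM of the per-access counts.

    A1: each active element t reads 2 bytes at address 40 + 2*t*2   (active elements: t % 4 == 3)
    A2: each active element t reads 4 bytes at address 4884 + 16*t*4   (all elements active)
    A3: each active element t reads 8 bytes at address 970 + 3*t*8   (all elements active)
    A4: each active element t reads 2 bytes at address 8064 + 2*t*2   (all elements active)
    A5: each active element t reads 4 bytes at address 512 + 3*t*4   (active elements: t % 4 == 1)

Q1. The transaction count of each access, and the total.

A1: 2 transactions
A2: 16 transactions
A3: 7 transactions
A4: 1 transaction
A5: 3 transactions

Answer: 2,16,7,1,3; total 29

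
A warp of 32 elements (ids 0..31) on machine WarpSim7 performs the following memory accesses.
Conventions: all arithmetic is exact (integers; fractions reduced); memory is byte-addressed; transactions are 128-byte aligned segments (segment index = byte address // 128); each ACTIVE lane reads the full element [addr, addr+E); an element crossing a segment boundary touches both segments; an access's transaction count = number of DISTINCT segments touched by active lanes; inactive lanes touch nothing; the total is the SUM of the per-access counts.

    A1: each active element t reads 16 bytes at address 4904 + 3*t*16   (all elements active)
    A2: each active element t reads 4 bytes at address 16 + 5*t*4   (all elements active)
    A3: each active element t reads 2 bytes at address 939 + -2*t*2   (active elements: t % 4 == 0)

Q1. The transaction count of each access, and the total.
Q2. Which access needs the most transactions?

A1: 13 transactions
A2: 5 transactions
A3: 2 transactions

Answer: 13,5,2; total 20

Answer: A1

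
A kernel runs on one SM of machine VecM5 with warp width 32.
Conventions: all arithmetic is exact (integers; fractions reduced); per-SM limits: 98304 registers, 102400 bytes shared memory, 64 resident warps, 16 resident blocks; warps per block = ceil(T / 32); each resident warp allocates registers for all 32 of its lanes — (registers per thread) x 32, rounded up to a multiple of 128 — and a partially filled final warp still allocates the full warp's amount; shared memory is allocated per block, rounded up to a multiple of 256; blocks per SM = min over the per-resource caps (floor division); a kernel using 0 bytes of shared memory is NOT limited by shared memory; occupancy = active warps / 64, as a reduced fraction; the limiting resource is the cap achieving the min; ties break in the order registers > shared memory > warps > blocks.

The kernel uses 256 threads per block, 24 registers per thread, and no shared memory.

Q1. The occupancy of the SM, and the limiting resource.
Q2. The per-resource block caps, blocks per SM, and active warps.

Answer: occupancy 1, limited by warps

registers: 16 blocks
shared memory: no limit (kernel uses none)
warps: 8 blocks
blocks: 16 blocks

Answer: 8 blocks, 64 active warps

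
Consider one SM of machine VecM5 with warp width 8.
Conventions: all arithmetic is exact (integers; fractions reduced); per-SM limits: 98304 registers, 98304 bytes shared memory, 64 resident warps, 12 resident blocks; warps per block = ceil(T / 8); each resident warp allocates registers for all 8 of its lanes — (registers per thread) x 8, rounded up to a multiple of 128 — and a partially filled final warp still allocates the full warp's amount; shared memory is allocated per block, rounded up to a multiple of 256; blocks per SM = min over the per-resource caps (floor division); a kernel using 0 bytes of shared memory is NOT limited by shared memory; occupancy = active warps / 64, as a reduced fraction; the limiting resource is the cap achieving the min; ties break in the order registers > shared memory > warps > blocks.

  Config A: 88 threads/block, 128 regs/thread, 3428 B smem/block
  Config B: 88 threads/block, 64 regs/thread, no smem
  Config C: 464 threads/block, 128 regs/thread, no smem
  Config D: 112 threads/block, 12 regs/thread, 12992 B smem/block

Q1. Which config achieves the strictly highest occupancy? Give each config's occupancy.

occupancies: A 55/64, B 55/64, C 29/32, D 7/8

Answer: C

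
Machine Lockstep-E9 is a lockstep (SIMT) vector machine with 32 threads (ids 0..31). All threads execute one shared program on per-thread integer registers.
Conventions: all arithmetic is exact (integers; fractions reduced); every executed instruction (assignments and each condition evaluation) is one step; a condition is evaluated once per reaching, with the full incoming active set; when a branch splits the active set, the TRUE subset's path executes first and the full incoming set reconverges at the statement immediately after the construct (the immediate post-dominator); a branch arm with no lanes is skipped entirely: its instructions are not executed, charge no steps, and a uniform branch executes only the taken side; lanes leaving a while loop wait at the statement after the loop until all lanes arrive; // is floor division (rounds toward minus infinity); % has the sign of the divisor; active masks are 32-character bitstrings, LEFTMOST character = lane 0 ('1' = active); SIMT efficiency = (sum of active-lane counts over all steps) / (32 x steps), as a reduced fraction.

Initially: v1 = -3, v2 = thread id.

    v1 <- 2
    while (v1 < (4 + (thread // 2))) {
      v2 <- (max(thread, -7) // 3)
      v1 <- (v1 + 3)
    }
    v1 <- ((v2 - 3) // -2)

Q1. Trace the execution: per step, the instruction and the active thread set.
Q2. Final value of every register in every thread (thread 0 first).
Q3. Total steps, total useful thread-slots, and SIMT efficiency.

step 0: v1 <- 2                      11111111111111111111111111111111
step 1: eval (v1 < (4 + (thread // 2))) 11111111111111111111111111111111
step 2: v2 <- (max(thread, -7) // 3) 11111111111111111111111111111111
step 3: v1 <- (v1 + 3)               11111111111111111111111111111111
step 4: eval (v1 < (4 + (thread // 2))) 11111111111111111111111111111111
step 5: v2 <- (max(thread, -7) // 3) 00001111111111111111111111111111
step 6: v1 <- (v1 + 3)               00001111111111111111111111111111
step 7: eval (v1 < (4 + (thread // 2))) 00001111111111111111111111111111
step 8: v2 <- (max(thread, -7) // 3) 00000000001111111111111111111111
step 9: v1 <- (v1 + 3)               00000000001111111111111111111111
step 10: eval (v1 < (4 + (thread // 2))) 00000000001111111111111111111111
step 11: v2 <- (max(thread, -7) // 3) 00000000000000001111111111111111
step 12: v1 <- (v1 + 3)               00000000000000001111111111111111
step 13: eval (v1 < (4 + (thread // 2))) 00000000000000001111111111111111
step 14: v2 <- (max(thread, -7) // 3) 00000000000000000000001111111111
step 15: v1 <- (v1 + 3)               00000000000000000000001111111111
step 16: eval (v1 < (4 + (thread // 2))) 00000000000000000000001111111111
step 17: v2 <- (max(thread, -7) // 3) 00000000000000000000000000001111
step 18: v1 <- (v1 + 3)               00000000000000000000000000001111
step 19: eval (v1 < (4 + (thread // 2))) 00000000000000000000000000001111
step 20: v1 <- ((v2 - 3) // -2)       11111111111111111111111111111111

Answer: 21 steps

v1: 1,1,1,1,1,1,0,0,0,0,0,0,-1,-1,-1,-1,-1,-1,-2,-2,-2,-2,-2,-2,-3,-3,-3,-3,-3,-3,-4,-4
v2: 0,0,0,1,1,1,2,2,2,3,3,3,4,4,4,5,5,5,6,6,6,7,7,7,8,8,8,9,9,9,10,10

steps = 21; useful = 432; efficiency = 432/672 = 9/14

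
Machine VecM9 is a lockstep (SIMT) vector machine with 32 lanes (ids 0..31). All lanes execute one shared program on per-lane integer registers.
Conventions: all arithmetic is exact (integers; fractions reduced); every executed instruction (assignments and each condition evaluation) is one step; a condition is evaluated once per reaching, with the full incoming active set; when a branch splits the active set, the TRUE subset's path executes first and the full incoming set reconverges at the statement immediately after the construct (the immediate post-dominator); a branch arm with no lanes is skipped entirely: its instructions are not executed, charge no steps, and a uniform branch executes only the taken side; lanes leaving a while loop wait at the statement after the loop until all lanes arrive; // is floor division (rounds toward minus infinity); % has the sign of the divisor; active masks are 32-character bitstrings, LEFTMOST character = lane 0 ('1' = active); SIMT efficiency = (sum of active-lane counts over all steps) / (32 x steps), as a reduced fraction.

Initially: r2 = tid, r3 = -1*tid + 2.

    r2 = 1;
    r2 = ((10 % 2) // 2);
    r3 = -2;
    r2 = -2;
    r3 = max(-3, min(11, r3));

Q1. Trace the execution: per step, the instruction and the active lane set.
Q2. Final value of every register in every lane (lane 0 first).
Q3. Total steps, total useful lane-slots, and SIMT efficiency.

step 0: r2 <- 1                      11111111111111111111111111111111
step 1: r2 <- ((10 % 2) // 2)        11111111111111111111111111111111
step 2: r3 <- -2                     11111111111111111111111111111111
step 3: r2 <- -2                     11111111111111111111111111111111
step 4: r3 <- max(-3, min(11, r3))   11111111111111111111111111111111

Answer: 5 steps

r2: -2,-2,-2,-2,-2,-2,-2,-2,-2,-2,-2,-2,-2,-2,-2,-2,-2,-2,-2,-2,-2,-2,-2,-2,-2,-2,-2,-2,-2,-2,-2,-2
r3: -2,-2,-2,-2,-2,-2,-2,-2,-2,-2,-2,-2,-2,-2,-2,-2,-2,-2,-2,-2,-2,-2,-2,-2,-2,-2,-2,-2,-2,-2,-2,-2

steps = 5; useful = 160; efficiency = 160/160 = 1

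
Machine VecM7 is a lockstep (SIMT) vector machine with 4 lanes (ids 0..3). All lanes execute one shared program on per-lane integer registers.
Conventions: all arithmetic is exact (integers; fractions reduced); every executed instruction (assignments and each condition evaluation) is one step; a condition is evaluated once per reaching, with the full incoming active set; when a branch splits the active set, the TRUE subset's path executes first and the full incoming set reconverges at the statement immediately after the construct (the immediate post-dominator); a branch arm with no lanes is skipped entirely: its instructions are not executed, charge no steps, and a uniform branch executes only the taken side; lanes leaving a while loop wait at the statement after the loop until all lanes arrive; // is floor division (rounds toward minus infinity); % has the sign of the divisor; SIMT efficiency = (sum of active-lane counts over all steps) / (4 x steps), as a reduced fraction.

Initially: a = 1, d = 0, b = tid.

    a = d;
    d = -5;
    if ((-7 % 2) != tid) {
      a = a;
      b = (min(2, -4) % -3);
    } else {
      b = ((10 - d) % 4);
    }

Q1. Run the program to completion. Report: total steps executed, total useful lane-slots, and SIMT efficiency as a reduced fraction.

Answer: 6 steps, 19 useful, 19/24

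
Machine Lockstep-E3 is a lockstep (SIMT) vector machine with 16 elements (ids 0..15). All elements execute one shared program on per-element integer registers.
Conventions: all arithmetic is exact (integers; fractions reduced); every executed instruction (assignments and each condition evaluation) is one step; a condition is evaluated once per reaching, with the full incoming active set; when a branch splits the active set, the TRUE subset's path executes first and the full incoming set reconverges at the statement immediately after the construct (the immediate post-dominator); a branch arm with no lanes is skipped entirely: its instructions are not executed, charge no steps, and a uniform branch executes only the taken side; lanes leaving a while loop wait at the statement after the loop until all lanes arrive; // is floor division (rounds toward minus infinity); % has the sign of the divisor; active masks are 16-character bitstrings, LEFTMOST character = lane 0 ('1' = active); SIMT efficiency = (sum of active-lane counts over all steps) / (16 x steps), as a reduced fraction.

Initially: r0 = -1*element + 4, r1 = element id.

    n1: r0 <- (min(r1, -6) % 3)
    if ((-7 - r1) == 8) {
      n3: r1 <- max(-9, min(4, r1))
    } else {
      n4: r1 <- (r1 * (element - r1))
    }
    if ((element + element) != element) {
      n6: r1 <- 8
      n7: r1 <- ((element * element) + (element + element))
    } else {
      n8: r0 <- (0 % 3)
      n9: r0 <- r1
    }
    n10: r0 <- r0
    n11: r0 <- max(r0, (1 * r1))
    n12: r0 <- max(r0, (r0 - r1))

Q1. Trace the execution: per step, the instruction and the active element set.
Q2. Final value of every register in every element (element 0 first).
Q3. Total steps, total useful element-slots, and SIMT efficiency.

step 0: r0 <- (min(r1, -6) % 3)      1111111111111111
step 1: eval ((-7 - r1) == 8)        1111111111111111
step 2: r1 <- (r1 * (element - r1))  1111111111111111
step 3: eval ((element + element) != element) 1111111111111111
step 4: r1 <- 8                      0111111111111111
step 5: r1 <- ((element * element) + (element + element)) 0111111111111111
step 6: r0 <- (0 % 3)                1000000000000000
step 7: r0 <- r1                     1000000000000000
step 8: r0 <- r0                     1111111111111111
step 9: r0 <- max(r0, (1 * r1))      1111111111111111
step 10: r0 <- max(r0, (r0 - r1))     1111111111111111

Answer: 11 steps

r0: 0,3,8,15,24,35,48,63,80,99,120,143,168,195,224,255
r1: 0,3,8,15,24,35,48,63,80,99,120,143,168,195,224,255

steps = 11; useful = 144; efficiency = 144/176 = 9/11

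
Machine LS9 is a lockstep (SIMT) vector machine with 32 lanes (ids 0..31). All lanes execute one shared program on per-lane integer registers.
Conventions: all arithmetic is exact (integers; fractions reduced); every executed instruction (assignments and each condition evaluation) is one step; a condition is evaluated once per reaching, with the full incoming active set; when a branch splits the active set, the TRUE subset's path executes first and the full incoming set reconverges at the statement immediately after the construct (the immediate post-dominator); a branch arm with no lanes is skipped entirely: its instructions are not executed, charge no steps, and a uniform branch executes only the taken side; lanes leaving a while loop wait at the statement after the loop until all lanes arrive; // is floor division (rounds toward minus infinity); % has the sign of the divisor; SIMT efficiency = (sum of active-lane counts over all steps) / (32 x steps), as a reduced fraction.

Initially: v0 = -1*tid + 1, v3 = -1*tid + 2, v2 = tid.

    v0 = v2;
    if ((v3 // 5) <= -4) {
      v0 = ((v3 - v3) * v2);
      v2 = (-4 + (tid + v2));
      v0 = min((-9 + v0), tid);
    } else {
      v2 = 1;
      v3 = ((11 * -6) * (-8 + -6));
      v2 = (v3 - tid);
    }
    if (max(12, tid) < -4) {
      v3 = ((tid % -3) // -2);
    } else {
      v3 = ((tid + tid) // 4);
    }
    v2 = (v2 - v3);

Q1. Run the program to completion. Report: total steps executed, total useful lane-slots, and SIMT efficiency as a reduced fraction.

Answer: 11 steps, 256 useful, 8/11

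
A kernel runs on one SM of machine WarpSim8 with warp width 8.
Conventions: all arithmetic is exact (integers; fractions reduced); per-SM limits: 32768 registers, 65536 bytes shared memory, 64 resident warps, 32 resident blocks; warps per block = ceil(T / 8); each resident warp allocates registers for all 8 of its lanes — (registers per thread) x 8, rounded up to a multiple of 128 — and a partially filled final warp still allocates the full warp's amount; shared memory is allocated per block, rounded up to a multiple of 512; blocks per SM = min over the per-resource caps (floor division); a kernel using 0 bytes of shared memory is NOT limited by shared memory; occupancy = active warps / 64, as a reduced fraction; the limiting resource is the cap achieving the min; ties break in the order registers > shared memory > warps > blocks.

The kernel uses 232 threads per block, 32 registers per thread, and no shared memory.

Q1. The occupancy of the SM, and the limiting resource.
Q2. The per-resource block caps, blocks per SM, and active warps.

Answer: occupancy 29/32, limited by warps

registers: 4 blocks
shared memory: no limit (kernel uses none)
warps: 2 blocks
blocks: 32 blocks

Answer: 2 blocks, 58 active warps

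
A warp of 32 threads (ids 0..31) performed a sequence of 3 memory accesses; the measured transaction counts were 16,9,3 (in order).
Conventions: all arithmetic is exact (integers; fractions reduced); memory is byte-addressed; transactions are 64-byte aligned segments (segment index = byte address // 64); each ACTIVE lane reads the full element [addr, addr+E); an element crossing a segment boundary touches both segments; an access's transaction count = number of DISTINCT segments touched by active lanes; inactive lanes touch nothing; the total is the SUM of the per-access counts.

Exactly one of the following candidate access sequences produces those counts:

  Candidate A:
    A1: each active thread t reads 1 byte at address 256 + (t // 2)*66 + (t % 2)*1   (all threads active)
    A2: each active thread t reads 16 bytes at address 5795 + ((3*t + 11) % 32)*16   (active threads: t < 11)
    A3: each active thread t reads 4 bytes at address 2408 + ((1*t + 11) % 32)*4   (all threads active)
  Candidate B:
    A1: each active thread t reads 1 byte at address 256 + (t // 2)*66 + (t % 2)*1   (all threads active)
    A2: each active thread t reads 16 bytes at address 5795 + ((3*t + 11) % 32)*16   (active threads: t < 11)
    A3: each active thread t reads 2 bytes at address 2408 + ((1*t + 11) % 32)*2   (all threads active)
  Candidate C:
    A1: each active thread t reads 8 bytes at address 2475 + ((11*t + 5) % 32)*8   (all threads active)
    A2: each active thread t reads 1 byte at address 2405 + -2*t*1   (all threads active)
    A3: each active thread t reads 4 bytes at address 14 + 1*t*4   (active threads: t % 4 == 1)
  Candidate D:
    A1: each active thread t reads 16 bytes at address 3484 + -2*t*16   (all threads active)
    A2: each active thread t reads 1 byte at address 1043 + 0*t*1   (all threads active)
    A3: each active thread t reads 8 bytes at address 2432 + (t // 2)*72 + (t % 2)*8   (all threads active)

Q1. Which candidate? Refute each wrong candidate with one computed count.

B: A3 gives 2 transactions, not 3
C: A1 gives 5 transactions, not 16
D: A1 gives 17 transactions, not 16
A: all counts match (16,9,3)

Answer: A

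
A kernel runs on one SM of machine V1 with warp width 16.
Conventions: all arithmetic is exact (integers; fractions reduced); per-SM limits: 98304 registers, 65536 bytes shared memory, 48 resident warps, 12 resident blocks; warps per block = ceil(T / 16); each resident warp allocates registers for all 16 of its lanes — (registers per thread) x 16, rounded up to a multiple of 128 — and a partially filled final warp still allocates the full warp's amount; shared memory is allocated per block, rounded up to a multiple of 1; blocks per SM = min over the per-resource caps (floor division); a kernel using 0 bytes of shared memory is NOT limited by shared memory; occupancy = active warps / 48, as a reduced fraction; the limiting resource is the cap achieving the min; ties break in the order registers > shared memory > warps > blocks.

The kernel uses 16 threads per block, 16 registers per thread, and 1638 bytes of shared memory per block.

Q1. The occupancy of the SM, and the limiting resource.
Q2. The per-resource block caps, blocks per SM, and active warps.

Answer: occupancy 1/4, limited by blocks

registers: 384 blocks
shared memory: 40 blocks
warps: 48 blocks
blocks: 12 blocks

Answer: 12 blocks, 12 active warps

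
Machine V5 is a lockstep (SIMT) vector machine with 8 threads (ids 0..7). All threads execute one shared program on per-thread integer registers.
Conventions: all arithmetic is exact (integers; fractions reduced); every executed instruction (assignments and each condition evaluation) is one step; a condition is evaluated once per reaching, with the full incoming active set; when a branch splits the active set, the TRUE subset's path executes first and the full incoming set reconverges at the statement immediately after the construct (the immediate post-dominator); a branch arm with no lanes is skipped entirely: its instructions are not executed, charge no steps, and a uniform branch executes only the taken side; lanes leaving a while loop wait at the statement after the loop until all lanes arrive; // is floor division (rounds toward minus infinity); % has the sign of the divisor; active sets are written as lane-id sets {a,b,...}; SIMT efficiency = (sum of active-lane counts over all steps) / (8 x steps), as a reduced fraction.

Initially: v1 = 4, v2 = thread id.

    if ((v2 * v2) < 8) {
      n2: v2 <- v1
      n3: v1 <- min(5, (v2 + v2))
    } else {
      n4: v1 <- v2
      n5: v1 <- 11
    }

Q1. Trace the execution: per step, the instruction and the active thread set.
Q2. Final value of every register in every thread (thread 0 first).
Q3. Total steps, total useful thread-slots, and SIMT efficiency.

step 0: eval ((v2 * v2) < 8)         {0,1,2,3,4,5,6,7}
step 1: v2 <- v1                     {0,1,2}
step 2: v1 <- min(5, (v2 + v2))      {0,1,2}
step 3: v1 <- v2                     {3,4,5,6,7}
step 4: v1 <- 11                     {3,4,5,6,7}

Answer: 5 steps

v1: 5,5,5,11,11,11,11,11
v2: 4,4,4,3,4,5,6,7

steps = 5; useful = 24; efficiency = 24/40 = 3/5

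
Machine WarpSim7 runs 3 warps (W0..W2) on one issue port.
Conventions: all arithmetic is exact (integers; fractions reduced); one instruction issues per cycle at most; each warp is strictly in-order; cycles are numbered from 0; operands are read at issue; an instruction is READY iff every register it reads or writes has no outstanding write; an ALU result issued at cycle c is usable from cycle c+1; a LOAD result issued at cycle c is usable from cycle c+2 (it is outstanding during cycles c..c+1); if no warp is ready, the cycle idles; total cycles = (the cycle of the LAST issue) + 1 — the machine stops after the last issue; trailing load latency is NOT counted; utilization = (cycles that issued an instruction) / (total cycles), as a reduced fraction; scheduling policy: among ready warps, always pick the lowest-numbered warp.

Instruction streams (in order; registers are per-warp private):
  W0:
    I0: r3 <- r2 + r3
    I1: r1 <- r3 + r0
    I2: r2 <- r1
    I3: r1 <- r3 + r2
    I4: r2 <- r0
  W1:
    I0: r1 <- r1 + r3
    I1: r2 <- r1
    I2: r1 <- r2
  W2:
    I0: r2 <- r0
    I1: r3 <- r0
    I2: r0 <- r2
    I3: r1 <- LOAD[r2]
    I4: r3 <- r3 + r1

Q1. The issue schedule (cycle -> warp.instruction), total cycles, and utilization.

cycle 0: W0.I0
cycle 1: W0.I1
cycle 2: W0.I2
cycle 3: W0.I3
cycle 4: W0.I4
cycle 5: W1.I0
cycle 6: W1.I1
cycle 7: W1.I2
cycle 8: W2.I0
cycle 9: W2.I1
cycle 10: W2.I2
cycle 11: W2.I3
cycle 12: idle
cycle 13: W2.I4

Answer: 14 cycles, utilization 13/14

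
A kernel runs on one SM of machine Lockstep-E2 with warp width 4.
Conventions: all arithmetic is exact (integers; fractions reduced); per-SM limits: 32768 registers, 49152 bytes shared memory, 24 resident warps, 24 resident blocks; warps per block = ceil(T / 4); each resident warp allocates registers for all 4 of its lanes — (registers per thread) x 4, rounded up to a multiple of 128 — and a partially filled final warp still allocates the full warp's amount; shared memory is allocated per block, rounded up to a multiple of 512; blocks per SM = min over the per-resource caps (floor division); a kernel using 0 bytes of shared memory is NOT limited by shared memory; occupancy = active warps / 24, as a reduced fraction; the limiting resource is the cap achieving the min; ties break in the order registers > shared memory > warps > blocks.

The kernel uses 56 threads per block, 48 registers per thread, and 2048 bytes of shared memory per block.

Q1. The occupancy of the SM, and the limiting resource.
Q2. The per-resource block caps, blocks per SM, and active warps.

Answer: occupancy 7/12, limited by warps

registers: 9 blocks
shared memory: 24 blocks
warps: 1 block
blocks: 24 blocks

Answer: 1 block, 14 active warps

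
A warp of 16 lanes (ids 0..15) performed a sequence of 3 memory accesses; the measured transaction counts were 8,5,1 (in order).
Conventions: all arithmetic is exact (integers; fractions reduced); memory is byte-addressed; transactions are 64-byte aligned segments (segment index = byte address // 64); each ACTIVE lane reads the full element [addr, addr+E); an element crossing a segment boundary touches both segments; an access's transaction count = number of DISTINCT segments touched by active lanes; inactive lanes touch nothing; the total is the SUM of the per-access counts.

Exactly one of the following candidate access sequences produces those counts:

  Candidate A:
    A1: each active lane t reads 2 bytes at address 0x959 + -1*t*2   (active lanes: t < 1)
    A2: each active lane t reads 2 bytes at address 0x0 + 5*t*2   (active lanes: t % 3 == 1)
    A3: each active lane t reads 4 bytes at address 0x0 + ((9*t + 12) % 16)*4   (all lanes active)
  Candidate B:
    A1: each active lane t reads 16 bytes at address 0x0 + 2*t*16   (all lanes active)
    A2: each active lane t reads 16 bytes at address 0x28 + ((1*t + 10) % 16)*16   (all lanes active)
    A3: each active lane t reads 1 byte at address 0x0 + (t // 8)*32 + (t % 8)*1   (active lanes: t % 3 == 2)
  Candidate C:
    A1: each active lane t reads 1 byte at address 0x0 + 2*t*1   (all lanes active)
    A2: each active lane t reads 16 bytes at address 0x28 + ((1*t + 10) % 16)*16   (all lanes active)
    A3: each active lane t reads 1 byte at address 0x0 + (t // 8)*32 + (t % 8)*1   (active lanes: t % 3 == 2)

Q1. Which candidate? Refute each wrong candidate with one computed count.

A: A1 gives 1 transaction, not 8
C: A1 gives 1 transaction, not 8
B: all counts match (8,5,1)

Answer: B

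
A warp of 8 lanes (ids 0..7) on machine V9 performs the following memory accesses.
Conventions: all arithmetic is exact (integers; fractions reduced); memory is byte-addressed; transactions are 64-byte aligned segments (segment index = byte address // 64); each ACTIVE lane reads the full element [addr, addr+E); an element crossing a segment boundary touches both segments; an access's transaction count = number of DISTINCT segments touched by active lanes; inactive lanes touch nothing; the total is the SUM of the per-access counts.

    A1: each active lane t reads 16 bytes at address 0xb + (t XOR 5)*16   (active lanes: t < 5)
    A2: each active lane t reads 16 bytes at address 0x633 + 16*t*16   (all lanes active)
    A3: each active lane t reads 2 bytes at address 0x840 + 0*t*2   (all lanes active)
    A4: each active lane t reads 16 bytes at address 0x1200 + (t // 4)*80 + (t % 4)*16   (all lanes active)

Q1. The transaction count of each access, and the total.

A1: 3 transactions
A2: 16 transactions
A3: 1 transaction
A4: 3 transactions

Answer: 3,16,1,3; total 23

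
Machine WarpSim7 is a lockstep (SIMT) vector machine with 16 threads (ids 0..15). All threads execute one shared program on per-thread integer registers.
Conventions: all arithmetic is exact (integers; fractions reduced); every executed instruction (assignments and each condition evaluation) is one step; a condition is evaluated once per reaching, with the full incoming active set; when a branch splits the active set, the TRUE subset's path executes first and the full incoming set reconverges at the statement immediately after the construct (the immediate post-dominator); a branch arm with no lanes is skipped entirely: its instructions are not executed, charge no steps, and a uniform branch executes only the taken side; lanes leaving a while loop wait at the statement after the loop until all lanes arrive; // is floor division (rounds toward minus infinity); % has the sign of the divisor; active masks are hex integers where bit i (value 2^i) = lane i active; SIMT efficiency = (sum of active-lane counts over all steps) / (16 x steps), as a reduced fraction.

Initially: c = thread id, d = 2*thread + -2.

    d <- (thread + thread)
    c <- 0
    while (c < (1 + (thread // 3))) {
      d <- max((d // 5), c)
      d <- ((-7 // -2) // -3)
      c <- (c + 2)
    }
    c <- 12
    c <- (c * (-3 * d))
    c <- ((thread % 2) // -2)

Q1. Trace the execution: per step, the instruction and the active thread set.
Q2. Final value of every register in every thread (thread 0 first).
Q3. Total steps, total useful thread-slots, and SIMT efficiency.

step 0: d <- (thread + thread)       0xffff
step 1: c <- 0                       0xffff
step 2: eval (c < (1 + (thread // 3))) 0xffff
step 3: d <- max((d // 5), c)        0xffff
step 4: d <- ((-7 // -2) // -3)      0xffff
step 5: c <- (c + 2)                 0xffff
step 6: eval (c < (1 + (thread // 3))) 0xffff
step 7: d <- max((d // 5), c)        0xffc0
step 8: d <- ((-7 // -2) // -3)      0xffc0
step 9: c <- (c + 2)                 0xffc0
step 10: eval (c < (1 + (thread // 3))) 0xffc0
step 11: d <- max((d // 5), c)        0xf000
step 12: d <- ((-7 // -2) // -3)      0xf000
step 13: c <- (c + 2)                 0xf000
step 14: eval (c < (1 + (thread // 3))) 0xf000
step 15: c <- 12                      0xffff
step 16: c <- (c * (-3 * d))          0xffff
step 17: c <- ((thread % 2) // -2)    0xffff

Answer: 18 steps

c: 0,-1,0,-1,0,-1,0,-1,0,-1,0,-1,0,-1,0,-1
d: -1,-1,-1,-1,-1,-1,-1,-1,-1,-1,-1,-1,-1,-1,-1,-1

steps = 18; useful = 216; efficiency = 216/288 = 3/4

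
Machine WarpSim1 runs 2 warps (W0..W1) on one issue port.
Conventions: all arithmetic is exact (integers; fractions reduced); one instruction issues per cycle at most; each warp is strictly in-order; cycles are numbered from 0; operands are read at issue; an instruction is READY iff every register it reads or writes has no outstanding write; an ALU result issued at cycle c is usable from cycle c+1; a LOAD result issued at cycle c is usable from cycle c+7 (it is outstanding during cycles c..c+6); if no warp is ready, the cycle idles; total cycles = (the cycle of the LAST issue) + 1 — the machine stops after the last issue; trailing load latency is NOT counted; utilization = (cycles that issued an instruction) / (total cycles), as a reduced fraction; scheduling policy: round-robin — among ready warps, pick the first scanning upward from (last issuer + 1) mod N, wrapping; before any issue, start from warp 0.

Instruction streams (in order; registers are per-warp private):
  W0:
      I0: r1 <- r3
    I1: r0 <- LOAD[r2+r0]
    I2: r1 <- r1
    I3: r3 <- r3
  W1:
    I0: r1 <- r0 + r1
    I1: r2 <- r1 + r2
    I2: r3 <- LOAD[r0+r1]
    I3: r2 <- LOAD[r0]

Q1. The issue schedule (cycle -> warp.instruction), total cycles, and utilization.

cycle 0: W0.I0
cycle 1: W1.I0
cycle 2: W0.I1
cycle 3: W1.I1
cycle 4: W0.I2
cycle 5: W1.I2
cycle 6: W0.I3
cycle 7: W1.I3

Answer: 8 cycles, utilization 1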